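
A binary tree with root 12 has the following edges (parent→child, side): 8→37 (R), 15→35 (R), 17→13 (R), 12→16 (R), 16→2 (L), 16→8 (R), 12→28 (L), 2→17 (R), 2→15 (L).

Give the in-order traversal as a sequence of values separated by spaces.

28 12 15 35 2 17 13 16 8 37

In-order visits the left subtree, then the node, then the right subtree.
At 12: go left to 28.
  28 is a leaf — visit 28.
Visit 12.
At 12: go right to 16.
  At 16: go left to 2.
    At 2: go left to 15.
      At 15: no left child.
      Visit 15.
      At 15: go right to 35.
        35 is a leaf — visit 35.
    Visit 2.
    At 2: go right to 17.
      At 17: no left child.
      Visit 17.
      At 17: go right to 13.
        13 is a leaf — visit 13.
  Visit 16.
  At 16: go right to 8.
    At 8: no left child.
    Visit 8.
    At 8: go right to 37.
      37 is a leaf — visit 37.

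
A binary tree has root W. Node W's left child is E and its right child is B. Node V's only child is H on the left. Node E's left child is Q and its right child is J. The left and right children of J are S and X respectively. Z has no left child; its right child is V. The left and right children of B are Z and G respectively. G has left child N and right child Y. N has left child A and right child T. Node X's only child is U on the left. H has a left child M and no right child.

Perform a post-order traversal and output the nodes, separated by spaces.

Post-order visits the left subtree, then the right subtree, then the node.
At W: go left to E.
  At E: go left to Q.
    Q is a leaf — visit Q.
  At E: go right to J.
    At J: go left to S.
      S is a leaf — visit S.
    At J: go right to X.
      At X: go left to U.
        U is a leaf — visit U.
      At X: no right child.
      Visit X.
    Visit J.
  Visit E.
At W: go right to B.
  At B: go left to Z.
    At Z: no left child.
    At Z: go right to V.
      At V: go left to H.
        At H: go left to M.
          M is a leaf — visit M.
        At H: no right child.
        Visit H.
      At V: no right child.
      Visit V.
    Visit Z.
  At B: go right to G.
    At G: go left to N.
      At N: go left to A.
        A is a leaf — visit A.
      At N: go right to T.
        T is a leaf — visit T.
      Visit N.
    At G: go right to Y.
      Y is a leaf — visit Y.
    Visit G.
  Visit B.
Visit W.

Q S U X J E M H V Z A T N Y G B W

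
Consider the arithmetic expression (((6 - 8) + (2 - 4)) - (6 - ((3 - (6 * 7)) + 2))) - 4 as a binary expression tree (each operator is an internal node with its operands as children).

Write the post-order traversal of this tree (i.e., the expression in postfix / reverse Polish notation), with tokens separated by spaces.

6 8 - 2 4 - + 6 3 6 7 * - 2 + - - 4 -

Post-order on an expression tree gives postfix notation: for each operator, emit left operand, right operand, then the operator.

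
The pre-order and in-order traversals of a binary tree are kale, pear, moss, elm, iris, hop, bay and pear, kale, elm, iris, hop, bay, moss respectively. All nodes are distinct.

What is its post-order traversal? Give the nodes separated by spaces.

The first element of pre-order is the root; it splits in-order into left and right subtrees.
Root kale: left subtree has 1 node {pear}, right has 5 {elm, iris, hop, bay, moss}.
  Root moss: left subtree has 4 nodes {elm, iris, hop, bay}, right has 0 { }.
    Root elm: left subtree has 0 nodes { }, right has 3 {iris, hop, bay}.
      Root iris: left subtree has 0 nodes { }, right has 2 {hop, bay}.
        Root hop: left subtree has 0 nodes { }, right has 1 {bay}.

pear bay hop iris elm moss kale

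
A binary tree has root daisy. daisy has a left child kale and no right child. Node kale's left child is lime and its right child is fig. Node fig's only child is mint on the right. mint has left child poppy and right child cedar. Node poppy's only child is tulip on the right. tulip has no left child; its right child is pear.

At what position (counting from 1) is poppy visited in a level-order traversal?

6

Level-order visits nodes level by level from the root, left to right within each level.
Level 0: daisy
Level 1: kale
Level 2: lime, fig
Level 3: mint
Level 4: poppy, cedar
Level 5: tulip
Level 6: pear
Full level-order sequence: daisy, kale, lime, fig, mint, poppy, cedar, tulip, pear.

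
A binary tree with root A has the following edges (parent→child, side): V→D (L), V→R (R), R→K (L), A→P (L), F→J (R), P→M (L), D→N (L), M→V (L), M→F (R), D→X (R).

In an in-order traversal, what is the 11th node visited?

In-order visits the left subtree, then the node, then the right subtree.
At A: go left to P.
  At P: go left to M.
    At M: go left to V.
      At V: go left to D.
        At D: go left to N.
          N is a leaf — visit N.
        Visit D.
        At D: go right to X.
          X is a leaf — visit X.
      Visit V.
      At V: go right to R.
        At R: go left to K.
          K is a leaf — visit K.
        Visit R.
        At R: no right child.
    Visit M.
    At M: go right to F.
      At F: no left child.
      Visit F.
      At F: go right to J.
        J is a leaf — visit J.
  Visit P.
  At P: no right child.
Visit A.
At A: no right child.
Full in-order sequence: N, D, X, V, K, R, M, F, J, P, A.

A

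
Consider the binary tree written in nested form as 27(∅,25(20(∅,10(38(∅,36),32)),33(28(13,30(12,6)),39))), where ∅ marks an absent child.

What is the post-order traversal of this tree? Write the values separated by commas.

36, 38, 32, 10, 20, 13, 12, 6, 30, 28, 39, 33, 25, 27

Post-order visits the left subtree, then the right subtree, then the node.
At 27: no left child.
At 27: go right to 25.
  At 25: go left to 20.
    At 20: no left child.
    At 20: go right to 10.
      At 10: go left to 38.
        At 38: no left child.
        At 38: go right to 36.
          36 is a leaf — visit 36.
        Visit 38.
      At 10: go right to 32.
        32 is a leaf — visit 32.
      Visit 10.
    Visit 20.
  At 25: go right to 33.
    At 33: go left to 28.
      At 28: go left to 13.
        13 is a leaf — visit 13.
      At 28: go right to 30.
        At 30: go left to 12.
          12 is a leaf — visit 12.
        At 30: go right to 6.
          6 is a leaf — visit 6.
        Visit 30.
      Visit 28.
    At 33: go right to 39.
      39 is a leaf — visit 39.
    Visit 33.
  Visit 25.
Visit 27.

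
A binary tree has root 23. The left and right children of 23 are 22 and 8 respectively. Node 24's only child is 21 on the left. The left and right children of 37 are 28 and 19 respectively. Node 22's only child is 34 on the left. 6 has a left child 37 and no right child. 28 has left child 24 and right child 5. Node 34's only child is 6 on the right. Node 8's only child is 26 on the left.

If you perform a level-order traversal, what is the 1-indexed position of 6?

Level-order visits nodes level by level from the root, left to right within each level.
Level 0: 23
Level 1: 22, 8
Level 2: 34, 26
Level 3: 6
Level 4: 37
Level 5: 28, 19
Level 6: 24, 5
Level 7: 21
Full level-order sequence: 23, 22, 8, 34, 26, 6, 37, 28, 19, 24, 5, 21.

6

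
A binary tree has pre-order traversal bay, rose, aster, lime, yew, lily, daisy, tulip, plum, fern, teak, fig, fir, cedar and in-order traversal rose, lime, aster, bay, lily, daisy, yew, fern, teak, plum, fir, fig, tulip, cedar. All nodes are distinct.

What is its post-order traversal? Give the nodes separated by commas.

The first element of pre-order is the root; it splits in-order into left and right subtrees.
Root bay: left subtree has 3 nodes {rose, lime, aster}, right has 10 {lily, daisy, yew, fern, teak, plum, fir, fig, tulip, cedar}.
  Root rose: left subtree has 0 nodes { }, right has 2 {lime, aster}.
    Root aster: left subtree has 1 node {lime}, right has 0 { }.
  Root yew: left subtree has 2 nodes {lily, daisy}, right has 7 {fern, teak, plum, fir, fig, tulip, cedar}.
    Root lily: left subtree has 0 nodes { }, right has 1 {daisy}.
    Root tulip: left subtree has 5 nodes {fern, teak, plum, fir, fig}, right has 1 {cedar}.
      Root plum: left subtree has 2 nodes {fern, teak}, right has 2 {fir, fig}.
        Root fern: left subtree has 0 nodes { }, right has 1 {teak}.
        Root fig: left subtree has 1 node {fir}, right has 0 { }.

lime, aster, rose, daisy, lily, teak, fern, fir, fig, plum, cedar, tulip, yew, bay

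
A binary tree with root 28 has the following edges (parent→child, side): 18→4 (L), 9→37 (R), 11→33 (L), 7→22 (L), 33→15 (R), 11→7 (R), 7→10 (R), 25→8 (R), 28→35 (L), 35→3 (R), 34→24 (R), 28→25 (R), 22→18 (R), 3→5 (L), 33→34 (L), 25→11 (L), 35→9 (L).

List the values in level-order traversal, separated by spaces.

Level-order visits nodes level by level from the root, left to right within each level.
Level 0: 28
Level 1: 35, 25
Level 2: 9, 3, 11, 8
Level 3: 37, 5, 33, 7
Level 4: 34, 15, 22, 10
Level 5: 24, 18
Level 6: 4

28 35 25 9 3 11 8 37 5 33 7 34 15 22 10 24 18 4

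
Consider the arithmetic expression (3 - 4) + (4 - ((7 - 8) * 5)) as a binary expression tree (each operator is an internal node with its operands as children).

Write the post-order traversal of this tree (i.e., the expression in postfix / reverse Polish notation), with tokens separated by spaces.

3 4 - 4 7 8 - 5 * - +

Post-order on an expression tree gives postfix notation: for each operator, emit left operand, right operand, then the operator.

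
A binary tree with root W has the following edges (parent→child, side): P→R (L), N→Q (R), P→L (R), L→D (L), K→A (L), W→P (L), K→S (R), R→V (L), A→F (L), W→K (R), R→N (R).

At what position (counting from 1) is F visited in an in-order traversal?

9

In-order visits the left subtree, then the node, then the right subtree.
At W: go left to P.
  At P: go left to R.
    At R: go left to V.
      V is a leaf — visit V.
    Visit R.
    At R: go right to N.
      At N: no left child.
      Visit N.
      At N: go right to Q.
        Q is a leaf — visit Q.
  Visit P.
  At P: go right to L.
    At L: go left to D.
      D is a leaf — visit D.
    Visit L.
    At L: no right child.
Visit W.
At W: go right to K.
  At K: go left to A.
    At A: go left to F.
      F is a leaf — visit F.
    Visit A.
    At A: no right child.
  Visit K.
  At K: go right to S.
    S is a leaf — visit S.
Full in-order sequence: V, R, N, Q, P, D, L, W, F, A, K, S.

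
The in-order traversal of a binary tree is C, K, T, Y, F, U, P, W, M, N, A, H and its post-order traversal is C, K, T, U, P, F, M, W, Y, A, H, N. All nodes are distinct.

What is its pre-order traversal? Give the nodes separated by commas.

The last element of post-order is the root; it splits in-order into left and right subtrees.
Root N: left subtree has 9 nodes {C, K, T, Y, F, U, P, W, M}, right has 2 {A, H}.
  Root Y: left subtree has 3 nodes {C, K, T}, right has 5 {F, U, P, W, M}.
    Root T: left subtree has 2 nodes {C, K}, right has 0 { }.
      Root K: left subtree has 1 node {C}, right has 0 { }.
    Root W: left subtree has 3 nodes {F, U, P}, right has 1 {M}.
      Root F: left subtree has 0 nodes { }, right has 2 {U, P}.
        Root P: left subtree has 1 node {U}, right has 0 { }.
  Root H: left subtree has 1 node {A}, right has 0 { }.

N, Y, T, K, C, W, F, P, U, M, H, A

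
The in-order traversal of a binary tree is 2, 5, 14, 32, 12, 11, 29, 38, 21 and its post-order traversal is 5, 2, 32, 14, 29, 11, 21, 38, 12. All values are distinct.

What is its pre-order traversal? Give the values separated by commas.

12, 14, 2, 5, 32, 38, 11, 29, 21

The last element of post-order is the root; it splits in-order into left and right subtrees.
Root 12: left subtree has 4 nodes {2, 5, 14, 32}, right has 4 {11, 29, 38, 21}.
  Root 14: left subtree has 2 nodes {2, 5}, right has 1 {32}.
    Root 2: left subtree has 0 nodes { }, right has 1 {5}.
  Root 38: left subtree has 2 nodes {11, 29}, right has 1 {21}.
    Root 11: left subtree has 0 nodes { }, right has 1 {29}.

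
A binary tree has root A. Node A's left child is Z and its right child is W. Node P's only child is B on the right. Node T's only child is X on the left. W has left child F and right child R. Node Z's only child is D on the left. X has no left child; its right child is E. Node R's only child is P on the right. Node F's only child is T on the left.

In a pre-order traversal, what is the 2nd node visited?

Z

Pre-order visits the node, then its left subtree, then its right subtree.
Visit A.
At A: go left to Z.
  Visit Z.
  At Z: go left to D.
    D is a leaf — visit D.
  At Z: no right child.
At A: go right to W.
  Visit W.
  At W: go left to F.
    Visit F.
    At F: go left to T.
      Visit T.
      At T: go left to X.
        Visit X.
        At X: no left child.
        At X: go right to E.
          E is a leaf — visit E.
      At T: no right child.
    At F: no right child.
  At W: go right to R.
    Visit R.
    At R: no left child.
    At R: go right to P.
      Visit P.
      At P: no left child.
      At P: go right to B.
        B is a leaf — visit B.
Full pre-order sequence: A, Z, D, W, F, T, X, E, R, P, B.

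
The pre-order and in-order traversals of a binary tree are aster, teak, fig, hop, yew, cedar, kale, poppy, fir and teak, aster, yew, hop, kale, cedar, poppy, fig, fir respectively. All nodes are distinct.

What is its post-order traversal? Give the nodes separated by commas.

The first element of pre-order is the root; it splits in-order into left and right subtrees.
Root aster: left subtree has 1 node {teak}, right has 7 {yew, hop, kale, cedar, poppy, fig, fir}.
  Root fig: left subtree has 5 nodes {yew, hop, kale, cedar, poppy}, right has 1 {fir}.
    Root hop: left subtree has 1 node {yew}, right has 3 {kale, cedar, poppy}.
      Root cedar: left subtree has 1 node {kale}, right has 1 {poppy}.

teak, yew, kale, poppy, cedar, hop, fir, fig, aster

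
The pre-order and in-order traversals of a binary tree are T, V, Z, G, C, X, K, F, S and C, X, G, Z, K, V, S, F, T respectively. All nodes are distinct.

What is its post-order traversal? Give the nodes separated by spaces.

X C G K Z S F V T

The first element of pre-order is the root; it splits in-order into left and right subtrees.
Root T: left subtree has 8 nodes {C, X, G, Z, K, V, S, F}, right has 0 { }.
  Root V: left subtree has 5 nodes {C, X, G, Z, K}, right has 2 {S, F}.
    Root Z: left subtree has 3 nodes {C, X, G}, right has 1 {K}.
      Root G: left subtree has 2 nodes {C, X}, right has 0 { }.
        Root C: left subtree has 0 nodes { }, right has 1 {X}.
    Root F: left subtree has 1 node {S}, right has 0 { }.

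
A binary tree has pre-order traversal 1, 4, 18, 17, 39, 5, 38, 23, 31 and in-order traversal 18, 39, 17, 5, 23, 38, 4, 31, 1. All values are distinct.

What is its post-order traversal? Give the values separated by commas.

39, 23, 38, 5, 17, 18, 31, 4, 1

The first element of pre-order is the root; it splits in-order into left and right subtrees.
Root 1: left subtree has 8 nodes {18, 39, 17, 5, 23, 38, 4, 31}, right has 0 { }.
  Root 4: left subtree has 6 nodes {18, 39, 17, 5, 23, 38}, right has 1 {31}.
    Root 18: left subtree has 0 nodes { }, right has 5 {39, 17, 5, 23, 38}.
      Root 17: left subtree has 1 node {39}, right has 3 {5, 23, 38}.
        Root 5: left subtree has 0 nodes { }, right has 2 {23, 38}.
          Root 38: left subtree has 1 node {23}, right has 0 { }.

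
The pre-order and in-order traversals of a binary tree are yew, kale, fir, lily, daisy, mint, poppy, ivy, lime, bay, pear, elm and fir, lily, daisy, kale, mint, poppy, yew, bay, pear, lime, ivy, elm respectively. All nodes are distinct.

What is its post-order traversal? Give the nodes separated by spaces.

The first element of pre-order is the root; it splits in-order into left and right subtrees.
Root yew: left subtree has 6 nodes {fir, lily, daisy, kale, mint, poppy}, right has 5 {bay, pear, lime, ivy, elm}.
  Root kale: left subtree has 3 nodes {fir, lily, daisy}, right has 2 {mint, poppy}.
    Root fir: left subtree has 0 nodes { }, right has 2 {lily, daisy}.
      Root lily: left subtree has 0 nodes { }, right has 1 {daisy}.
    Root mint: left subtree has 0 nodes { }, right has 1 {poppy}.
  Root ivy: left subtree has 3 nodes {bay, pear, lime}, right has 1 {elm}.
    Root lime: left subtree has 2 nodes {bay, pear}, right has 0 { }.
      Root bay: left subtree has 0 nodes { }, right has 1 {pear}.

daisy lily fir poppy mint kale pear bay lime elm ivy yew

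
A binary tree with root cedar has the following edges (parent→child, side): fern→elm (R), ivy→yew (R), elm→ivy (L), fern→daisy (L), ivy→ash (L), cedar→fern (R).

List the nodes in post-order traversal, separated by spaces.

daisy ash yew ivy elm fern cedar

Post-order visits the left subtree, then the right subtree, then the node.
At cedar: no left child.
At cedar: go right to fern.
  At fern: go left to daisy.
    daisy is a leaf — visit daisy.
  At fern: go right to elm.
    At elm: go left to ivy.
      At ivy: go left to ash.
        ash is a leaf — visit ash.
      At ivy: go right to yew.
        yew is a leaf — visit yew.
      Visit ivy.
    At elm: no right child.
    Visit elm.
  Visit fern.
Visit cedar.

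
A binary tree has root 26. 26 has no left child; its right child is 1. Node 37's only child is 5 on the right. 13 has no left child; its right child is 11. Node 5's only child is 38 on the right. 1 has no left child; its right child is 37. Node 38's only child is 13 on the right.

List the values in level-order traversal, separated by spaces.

Level-order visits nodes level by level from the root, left to right within each level.
Level 0: 26
Level 1: 1
Level 2: 37
Level 3: 5
Level 4: 38
Level 5: 13
Level 6: 11

26 1 37 5 38 13 11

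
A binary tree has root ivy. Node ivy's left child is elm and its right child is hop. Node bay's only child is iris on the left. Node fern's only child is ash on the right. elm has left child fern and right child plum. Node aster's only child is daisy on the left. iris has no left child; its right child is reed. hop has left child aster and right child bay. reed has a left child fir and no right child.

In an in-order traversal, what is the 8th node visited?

In-order visits the left subtree, then the node, then the right subtree.
At ivy: go left to elm.
  At elm: go left to fern.
    At fern: no left child.
    Visit fern.
    At fern: go right to ash.
      ash is a leaf — visit ash.
  Visit elm.
  At elm: go right to plum.
    plum is a leaf — visit plum.
Visit ivy.
At ivy: go right to hop.
  At hop: go left to aster.
    At aster: go left to daisy.
      daisy is a leaf — visit daisy.
    Visit aster.
    At aster: no right child.
  Visit hop.
  At hop: go right to bay.
    At bay: go left to iris.
      At iris: no left child.
      Visit iris.
      At iris: go right to reed.
        At reed: go left to fir.
          fir is a leaf — visit fir.
        Visit reed.
        At reed: no right child.
    Visit bay.
    At bay: no right child.
Full in-order sequence: fern, ash, elm, plum, ivy, daisy, aster, hop, iris, fir, reed, bay.

hop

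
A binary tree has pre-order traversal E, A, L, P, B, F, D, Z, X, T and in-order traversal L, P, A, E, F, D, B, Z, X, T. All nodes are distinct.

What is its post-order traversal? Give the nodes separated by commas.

P, L, A, D, F, T, X, Z, B, E

The first element of pre-order is the root; it splits in-order into left and right subtrees.
Root E: left subtree has 3 nodes {L, P, A}, right has 6 {F, D, B, Z, X, T}.
  Root A: left subtree has 2 nodes {L, P}, right has 0 { }.
    Root L: left subtree has 0 nodes { }, right has 1 {P}.
  Root B: left subtree has 2 nodes {F, D}, right has 3 {Z, X, T}.
    Root F: left subtree has 0 nodes { }, right has 1 {D}.
    Root Z: left subtree has 0 nodes { }, right has 2 {X, T}.
      Root X: left subtree has 0 nodes { }, right has 1 {T}.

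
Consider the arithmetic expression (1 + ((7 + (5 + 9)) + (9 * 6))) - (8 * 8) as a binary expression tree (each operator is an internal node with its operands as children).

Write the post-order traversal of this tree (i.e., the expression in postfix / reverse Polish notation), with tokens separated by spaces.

Post-order on an expression tree gives postfix notation: for each operator, emit left operand, right operand, then the operator.

1 7 5 9 + + 9 6 * + + 8 8 * -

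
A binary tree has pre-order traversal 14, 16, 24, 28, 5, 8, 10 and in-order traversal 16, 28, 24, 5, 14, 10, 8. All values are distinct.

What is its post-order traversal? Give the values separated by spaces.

28 5 24 16 10 8 14

The first element of pre-order is the root; it splits in-order into left and right subtrees.
Root 14: left subtree has 4 nodes {16, 28, 24, 5}, right has 2 {10, 8}.
  Root 16: left subtree has 0 nodes { }, right has 3 {28, 24, 5}.
    Root 24: left subtree has 1 node {28}, right has 1 {5}.
  Root 8: left subtree has 1 node {10}, right has 0 { }.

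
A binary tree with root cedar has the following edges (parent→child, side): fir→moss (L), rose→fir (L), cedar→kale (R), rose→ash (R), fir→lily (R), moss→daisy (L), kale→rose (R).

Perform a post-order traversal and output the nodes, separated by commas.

daisy, moss, lily, fir, ash, rose, kale, cedar

Post-order visits the left subtree, then the right subtree, then the node.
At cedar: no left child.
At cedar: go right to kale.
  At kale: no left child.
  At kale: go right to rose.
    At rose: go left to fir.
      At fir: go left to moss.
        At moss: go left to daisy.
          daisy is a leaf — visit daisy.
        At moss: no right child.
        Visit moss.
      At fir: go right to lily.
        lily is a leaf — visit lily.
      Visit fir.
    At rose: go right to ash.
      ash is a leaf — visit ash.
    Visit rose.
  Visit kale.
Visit cedar.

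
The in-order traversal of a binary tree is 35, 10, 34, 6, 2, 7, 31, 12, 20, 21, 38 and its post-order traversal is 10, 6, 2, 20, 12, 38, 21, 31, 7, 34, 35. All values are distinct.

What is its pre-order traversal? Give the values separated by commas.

35, 34, 10, 7, 2, 6, 31, 21, 12, 20, 38

The last element of post-order is the root; it splits in-order into left and right subtrees.
Root 35: left subtree has 0 nodes { }, right has 10 {10, 34, 6, 2, 7, 31, 12, 20, 21, 38}.
  Root 34: left subtree has 1 node {10}, right has 8 {6, 2, 7, 31, 12, 20, 21, 38}.
    Root 7: left subtree has 2 nodes {6, 2}, right has 5 {31, 12, 20, 21, 38}.
      Root 2: left subtree has 1 node {6}, right has 0 { }.
      Root 31: left subtree has 0 nodes { }, right has 4 {12, 20, 21, 38}.
        Root 21: left subtree has 2 nodes {12, 20}, right has 1 {38}.
          Root 12: left subtree has 0 nodes { }, right has 1 {20}.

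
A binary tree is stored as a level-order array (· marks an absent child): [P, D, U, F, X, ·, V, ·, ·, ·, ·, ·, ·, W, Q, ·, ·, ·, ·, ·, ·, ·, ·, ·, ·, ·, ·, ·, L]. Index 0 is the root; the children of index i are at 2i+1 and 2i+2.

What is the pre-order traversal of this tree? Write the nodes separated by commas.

Pre-order visits the node, then its left subtree, then its right subtree.
Visit P.
At P: go left to D.
  Visit D.
  At D: go left to F.
    F is a leaf — visit F.
  At D: go right to X.
    X is a leaf — visit X.
At P: go right to U.
  Visit U.
  At U: no left child.
  At U: go right to V.
    Visit V.
    At V: go left to W.
      Visit W.
      At W: no left child.
      At W: go right to L.
        L is a leaf — visit L.
    At V: go right to Q.
      Q is a leaf — visit Q.

P, D, F, X, U, V, W, L, Q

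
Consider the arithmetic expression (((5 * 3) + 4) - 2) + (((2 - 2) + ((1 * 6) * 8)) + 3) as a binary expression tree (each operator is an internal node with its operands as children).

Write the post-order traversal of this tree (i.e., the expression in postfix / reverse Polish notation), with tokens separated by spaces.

Post-order on an expression tree gives postfix notation: for each operator, emit left operand, right operand, then the operator.

5 3 * 4 + 2 - 2 2 - 1 6 * 8 * + 3 + +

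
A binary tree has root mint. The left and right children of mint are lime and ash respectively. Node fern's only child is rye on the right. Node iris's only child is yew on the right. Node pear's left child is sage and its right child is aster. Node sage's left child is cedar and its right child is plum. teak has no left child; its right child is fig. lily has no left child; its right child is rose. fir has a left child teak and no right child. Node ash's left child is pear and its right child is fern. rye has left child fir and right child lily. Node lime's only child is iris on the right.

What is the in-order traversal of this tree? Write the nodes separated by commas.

lime, iris, yew, mint, cedar, sage, plum, pear, aster, ash, fern, teak, fig, fir, rye, lily, rose

In-order visits the left subtree, then the node, then the right subtree.
At mint: go left to lime.
  At lime: no left child.
  Visit lime.
  At lime: go right to iris.
    At iris: no left child.
    Visit iris.
    At iris: go right to yew.
      yew is a leaf — visit yew.
Visit mint.
At mint: go right to ash.
  At ash: go left to pear.
    At pear: go left to sage.
      At sage: go left to cedar.
        cedar is a leaf — visit cedar.
      Visit sage.
      At sage: go right to plum.
        plum is a leaf — visit plum.
    Visit pear.
    At pear: go right to aster.
      aster is a leaf — visit aster.
  Visit ash.
  At ash: go right to fern.
    At fern: no left child.
    Visit fern.
    At fern: go right to rye.
      At rye: go left to fir.
        At fir: go left to teak.
          At teak: no left child.
          Visit teak.
          At teak: go right to fig.
            fig is a leaf — visit fig.
        Visit fir.
        At fir: no right child.
      Visit rye.
      At rye: go right to lily.
        At lily: no left child.
        Visit lily.
        At lily: go right to rose.
          rose is a leaf — visit rose.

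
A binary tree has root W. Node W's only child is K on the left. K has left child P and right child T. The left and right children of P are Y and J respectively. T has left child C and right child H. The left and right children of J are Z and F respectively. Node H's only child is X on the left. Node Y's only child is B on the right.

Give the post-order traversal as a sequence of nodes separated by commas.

B, Y, Z, F, J, P, C, X, H, T, K, W

Post-order visits the left subtree, then the right subtree, then the node.
At W: go left to K.
  At K: go left to P.
    At P: go left to Y.
      At Y: no left child.
      At Y: go right to B.
        B is a leaf — visit B.
      Visit Y.
    At P: go right to J.
      At J: go left to Z.
        Z is a leaf — visit Z.
      At J: go right to F.
        F is a leaf — visit F.
      Visit J.
    Visit P.
  At K: go right to T.
    At T: go left to C.
      C is a leaf — visit C.
    At T: go right to H.
      At H: go left to X.
        X is a leaf — visit X.
      At H: no right child.
      Visit H.
    Visit T.
  Visit K.
At W: no right child.
Visit W.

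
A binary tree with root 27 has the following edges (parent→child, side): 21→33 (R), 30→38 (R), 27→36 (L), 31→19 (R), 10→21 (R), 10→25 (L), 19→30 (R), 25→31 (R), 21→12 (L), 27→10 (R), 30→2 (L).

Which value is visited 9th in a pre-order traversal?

Pre-order visits the node, then its left subtree, then its right subtree.
Visit 27.
At 27: go left to 36.
  36 is a leaf — visit 36.
At 27: go right to 10.
  Visit 10.
  At 10: go left to 25.
    Visit 25.
    At 25: no left child.
    At 25: go right to 31.
      Visit 31.
      At 31: no left child.
      At 31: go right to 19.
        Visit 19.
        At 19: no left child.
        At 19: go right to 30.
          Visit 30.
          At 30: go left to 2.
            2 is a leaf — visit 2.
          At 30: go right to 38.
            38 is a leaf — visit 38.
  At 10: go right to 21.
    Visit 21.
    At 21: go left to 12.
      12 is a leaf — visit 12.
    At 21: go right to 33.
      33 is a leaf — visit 33.
Full pre-order sequence: 27, 36, 10, 25, 31, 19, 30, 2, 38, 21, 12, 33.

38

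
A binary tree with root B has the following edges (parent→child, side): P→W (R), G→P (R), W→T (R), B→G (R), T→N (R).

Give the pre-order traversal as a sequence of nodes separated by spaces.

B G P W T N

Pre-order visits the node, then its left subtree, then its right subtree.
Visit B.
At B: no left child.
At B: go right to G.
  Visit G.
  At G: no left child.
  At G: go right to P.
    Visit P.
    At P: no left child.
    At P: go right to W.
      Visit W.
      At W: no left child.
      At W: go right to T.
        Visit T.
        At T: no left child.
        At T: go right to N.
          N is a leaf — visit N.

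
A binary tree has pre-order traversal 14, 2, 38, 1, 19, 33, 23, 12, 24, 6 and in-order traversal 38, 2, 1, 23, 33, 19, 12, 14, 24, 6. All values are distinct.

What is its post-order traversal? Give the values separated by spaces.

The first element of pre-order is the root; it splits in-order into left and right subtrees.
Root 14: left subtree has 7 nodes {38, 2, 1, 23, 33, 19, 12}, right has 2 {24, 6}.
  Root 2: left subtree has 1 node {38}, right has 5 {1, 23, 33, 19, 12}.
    Root 1: left subtree has 0 nodes { }, right has 4 {23, 33, 19, 12}.
      Root 19: left subtree has 2 nodes {23, 33}, right has 1 {12}.
        Root 33: left subtree has 1 node {23}, right has 0 { }.
  Root 24: left subtree has 0 nodes { }, right has 1 {6}.

38 23 33 12 19 1 2 6 24 14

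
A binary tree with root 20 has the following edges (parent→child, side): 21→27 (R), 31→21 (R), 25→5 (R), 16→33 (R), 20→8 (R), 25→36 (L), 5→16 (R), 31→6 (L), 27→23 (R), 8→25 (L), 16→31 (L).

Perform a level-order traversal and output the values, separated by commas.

Level-order visits nodes level by level from the root, left to right within each level.
Level 0: 20
Level 1: 8
Level 2: 25
Level 3: 36, 5
Level 4: 16
Level 5: 31, 33
Level 6: 6, 21
Level 7: 27
Level 8: 23

20, 8, 25, 36, 5, 16, 31, 33, 6, 21, 27, 23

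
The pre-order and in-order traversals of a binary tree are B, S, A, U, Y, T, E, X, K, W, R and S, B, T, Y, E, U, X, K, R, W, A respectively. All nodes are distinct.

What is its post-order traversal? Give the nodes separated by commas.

The first element of pre-order is the root; it splits in-order into left and right subtrees.
Root B: left subtree has 1 node {S}, right has 9 {T, Y, E, U, X, K, R, W, A}.
  Root A: left subtree has 8 nodes {T, Y, E, U, X, K, R, W}, right has 0 { }.
    Root U: left subtree has 3 nodes {T, Y, E}, right has 4 {X, K, R, W}.
      Root Y: left subtree has 1 node {T}, right has 1 {E}.
      Root X: left subtree has 0 nodes { }, right has 3 {K, R, W}.
        Root K: left subtree has 0 nodes { }, right has 2 {R, W}.
          Root W: left subtree has 1 node {R}, right has 0 { }.

S, T, E, Y, R, W, K, X, U, A, B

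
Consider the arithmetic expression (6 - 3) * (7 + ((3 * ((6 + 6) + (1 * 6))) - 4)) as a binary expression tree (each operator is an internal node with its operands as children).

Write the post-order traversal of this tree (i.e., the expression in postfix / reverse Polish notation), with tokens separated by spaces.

6 3 - 7 3 6 6 + 1 6 * + * 4 - + *

Post-order on an expression tree gives postfix notation: for each operator, emit left operand, right operand, then the operator.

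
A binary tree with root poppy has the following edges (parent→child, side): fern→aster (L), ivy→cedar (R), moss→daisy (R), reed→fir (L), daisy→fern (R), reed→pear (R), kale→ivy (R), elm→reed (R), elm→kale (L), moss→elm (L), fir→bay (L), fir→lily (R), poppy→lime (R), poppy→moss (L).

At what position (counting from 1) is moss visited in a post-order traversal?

Post-order visits the left subtree, then the right subtree, then the node.
At poppy: go left to moss.
  At moss: go left to elm.
    At elm: go left to kale.
      At kale: no left child.
      At kale: go right to ivy.
        At ivy: no left child.
        At ivy: go right to cedar.
          cedar is a leaf — visit cedar.
        Visit ivy.
      Visit kale.
    At elm: go right to reed.
      At reed: go left to fir.
        At fir: go left to bay.
          bay is a leaf — visit bay.
        At fir: go right to lily.
          lily is a leaf — visit lily.
        Visit fir.
      At reed: go right to pear.
        pear is a leaf — visit pear.
      Visit reed.
    Visit elm.
  At moss: go right to daisy.
    At daisy: no left child.
    At daisy: go right to fern.
      At fern: go left to aster.
        aster is a leaf — visit aster.
      At fern: no right child.
      Visit fern.
    Visit daisy.
  Visit moss.
At poppy: go right to lime.
  lime is a leaf — visit lime.
Visit poppy.
Full post-order sequence: cedar, ivy, kale, bay, lily, fir, pear, reed, elm, aster, fern, daisy, moss, lime, poppy.

13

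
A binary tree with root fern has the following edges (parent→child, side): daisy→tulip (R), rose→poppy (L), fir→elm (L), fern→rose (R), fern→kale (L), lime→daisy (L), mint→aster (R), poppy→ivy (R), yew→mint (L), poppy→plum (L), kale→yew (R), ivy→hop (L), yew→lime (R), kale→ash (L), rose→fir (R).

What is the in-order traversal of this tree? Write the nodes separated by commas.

In-order visits the left subtree, then the node, then the right subtree.
At fern: go left to kale.
  At kale: go left to ash.
    ash is a leaf — visit ash.
  Visit kale.
  At kale: go right to yew.
    At yew: go left to mint.
      At mint: no left child.
      Visit mint.
      At mint: go right to aster.
        aster is a leaf — visit aster.
    Visit yew.
    At yew: go right to lime.
      At lime: go left to daisy.
        At daisy: no left child.
        Visit daisy.
        At daisy: go right to tulip.
          tulip is a leaf — visit tulip.
      Visit lime.
      At lime: no right child.
Visit fern.
At fern: go right to rose.
  At rose: go left to poppy.
    At poppy: go left to plum.
      plum is a leaf — visit plum.
    Visit poppy.
    At poppy: go right to ivy.
      At ivy: go left to hop.
        hop is a leaf — visit hop.
      Visit ivy.
      At ivy: no right child.
  Visit rose.
  At rose: go right to fir.
    At fir: go left to elm.
      elm is a leaf — visit elm.
    Visit fir.
    At fir: no right child.

ash, kale, mint, aster, yew, daisy, tulip, lime, fern, plum, poppy, hop, ivy, rose, elm, fir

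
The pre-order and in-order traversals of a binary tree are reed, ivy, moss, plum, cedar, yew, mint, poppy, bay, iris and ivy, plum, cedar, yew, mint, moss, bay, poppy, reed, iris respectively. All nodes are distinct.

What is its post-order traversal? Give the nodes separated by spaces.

mint yew cedar plum bay poppy moss ivy iris reed

The first element of pre-order is the root; it splits in-order into left and right subtrees.
Root reed: left subtree has 8 nodes {ivy, plum, cedar, yew, mint, moss, bay, poppy}, right has 1 {iris}.
  Root ivy: left subtree has 0 nodes { }, right has 7 {plum, cedar, yew, mint, moss, bay, poppy}.
    Root moss: left subtree has 4 nodes {plum, cedar, yew, mint}, right has 2 {bay, poppy}.
      Root plum: left subtree has 0 nodes { }, right has 3 {cedar, yew, mint}.
        Root cedar: left subtree has 0 nodes { }, right has 2 {yew, mint}.
          Root yew: left subtree has 0 nodes { }, right has 1 {mint}.
      Root poppy: left subtree has 1 node {bay}, right has 0 { }.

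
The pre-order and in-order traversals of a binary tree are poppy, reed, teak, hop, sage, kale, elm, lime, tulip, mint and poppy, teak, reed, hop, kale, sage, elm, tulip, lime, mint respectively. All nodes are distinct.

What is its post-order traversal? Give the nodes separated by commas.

The first element of pre-order is the root; it splits in-order into left and right subtrees.
Root poppy: left subtree has 0 nodes { }, right has 9 {teak, reed, hop, kale, sage, elm, tulip, lime, mint}.
  Root reed: left subtree has 1 node {teak}, right has 7 {hop, kale, sage, elm, tulip, lime, mint}.
    Root hop: left subtree has 0 nodes { }, right has 6 {kale, sage, elm, tulip, lime, mint}.
      Root sage: left subtree has 1 node {kale}, right has 4 {elm, tulip, lime, mint}.
        Root elm: left subtree has 0 nodes { }, right has 3 {tulip, lime, mint}.
          Root lime: left subtree has 1 node {tulip}, right has 1 {mint}.

teak, kale, tulip, mint, lime, elm, sage, hop, reed, poppy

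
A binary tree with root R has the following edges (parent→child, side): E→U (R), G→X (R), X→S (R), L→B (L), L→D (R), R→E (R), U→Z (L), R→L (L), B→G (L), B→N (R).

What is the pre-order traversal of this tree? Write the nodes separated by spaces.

Pre-order visits the node, then its left subtree, then its right subtree.
Visit R.
At R: go left to L.
  Visit L.
  At L: go left to B.
    Visit B.
    At B: go left to G.
      Visit G.
      At G: no left child.
      At G: go right to X.
        Visit X.
        At X: no left child.
        At X: go right to S.
          S is a leaf — visit S.
    At B: go right to N.
      N is a leaf — visit N.
  At L: go right to D.
    D is a leaf — visit D.
At R: go right to E.
  Visit E.
  At E: no left child.
  At E: go right to U.
    Visit U.
    At U: go left to Z.
      Z is a leaf — visit Z.
    At U: no right child.

R L B G X S N D E U Z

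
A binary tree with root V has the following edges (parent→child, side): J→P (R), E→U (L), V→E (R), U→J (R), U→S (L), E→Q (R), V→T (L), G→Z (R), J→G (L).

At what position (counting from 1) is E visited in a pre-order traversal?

Pre-order visits the node, then its left subtree, then its right subtree.
Visit V.
At V: go left to T.
  T is a leaf — visit T.
At V: go right to E.
  Visit E.
  At E: go left to U.
    Visit U.
    At U: go left to S.
      S is a leaf — visit S.
    At U: go right to J.
      Visit J.
      At J: go left to G.
        Visit G.
        At G: no left child.
        At G: go right to Z.
          Z is a leaf — visit Z.
      At J: go right to P.
        P is a leaf — visit P.
  At E: go right to Q.
    Q is a leaf — visit Q.
Full pre-order sequence: V, T, E, U, S, J, G, Z, P, Q.

3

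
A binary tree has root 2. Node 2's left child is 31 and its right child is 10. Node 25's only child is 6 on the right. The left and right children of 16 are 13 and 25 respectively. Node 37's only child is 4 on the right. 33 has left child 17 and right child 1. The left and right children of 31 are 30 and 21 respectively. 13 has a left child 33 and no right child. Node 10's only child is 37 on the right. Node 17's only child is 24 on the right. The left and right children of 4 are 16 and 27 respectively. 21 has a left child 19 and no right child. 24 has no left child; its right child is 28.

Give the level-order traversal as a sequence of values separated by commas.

2, 31, 10, 30, 21, 37, 19, 4, 16, 27, 13, 25, 33, 6, 17, 1, 24, 28

Level-order visits nodes level by level from the root, left to right within each level.
Level 0: 2
Level 1: 31, 10
Level 2: 30, 21, 37
Level 3: 19, 4
Level 4: 16, 27
Level 5: 13, 25
Level 6: 33, 6
Level 7: 17, 1
Level 8: 24
Level 9: 28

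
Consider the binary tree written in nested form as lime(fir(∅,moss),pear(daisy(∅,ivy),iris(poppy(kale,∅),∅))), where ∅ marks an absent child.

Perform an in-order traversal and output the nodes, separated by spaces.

In-order visits the left subtree, then the node, then the right subtree.
At lime: go left to fir.
  At fir: no left child.
  Visit fir.
  At fir: go right to moss.
    moss is a leaf — visit moss.
Visit lime.
At lime: go right to pear.
  At pear: go left to daisy.
    At daisy: no left child.
    Visit daisy.
    At daisy: go right to ivy.
      ivy is a leaf — visit ivy.
  Visit pear.
  At pear: go right to iris.
    At iris: go left to poppy.
      At poppy: go left to kale.
        kale is a leaf — visit kale.
      Visit poppy.
      At poppy: no right child.
    Visit iris.
    At iris: no right child.

fir moss lime daisy ivy pear kale poppy iris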